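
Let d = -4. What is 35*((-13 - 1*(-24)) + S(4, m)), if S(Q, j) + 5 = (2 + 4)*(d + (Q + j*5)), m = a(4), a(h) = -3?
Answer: -2940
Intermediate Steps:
m = -3
S(Q, j) = -29 + 6*Q + 30*j (S(Q, j) = -5 + (2 + 4)*(-4 + (Q + j*5)) = -5 + 6*(-4 + (Q + 5*j)) = -5 + 6*(-4 + Q + 5*j) = -5 + (-24 + 6*Q + 30*j) = -29 + 6*Q + 30*j)
35*((-13 - 1*(-24)) + S(4, m)) = 35*((-13 - 1*(-24)) + (-29 + 6*4 + 30*(-3))) = 35*((-13 + 24) + (-29 + 24 - 90)) = 35*(11 - 95) = 35*(-84) = -2940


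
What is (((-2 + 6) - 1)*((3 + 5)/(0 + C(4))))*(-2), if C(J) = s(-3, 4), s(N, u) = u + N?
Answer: -48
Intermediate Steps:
s(N, u) = N + u
C(J) = 1 (C(J) = -3 + 4 = 1)
(((-2 + 6) - 1)*((3 + 5)/(0 + C(4))))*(-2) = (((-2 + 6) - 1)*((3 + 5)/(0 + 1)))*(-2) = ((4 - 1)*(8/1))*(-2) = (3*(8*1))*(-2) = (3*8)*(-2) = 24*(-2) = -48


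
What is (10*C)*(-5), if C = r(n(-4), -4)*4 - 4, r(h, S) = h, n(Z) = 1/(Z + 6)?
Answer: 100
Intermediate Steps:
n(Z) = 1/(6 + Z)
C = -2 (C = 4/(6 - 4) - 4 = 4/2 - 4 = (½)*4 - 4 = 2 - 4 = -2)
(10*C)*(-5) = (10*(-2))*(-5) = -20*(-5) = 100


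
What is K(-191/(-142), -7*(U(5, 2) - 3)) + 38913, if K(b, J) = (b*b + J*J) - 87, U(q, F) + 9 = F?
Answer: 881727545/20164 ≈ 43728.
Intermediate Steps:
U(q, F) = -9 + F
K(b, J) = -87 + J² + b² (K(b, J) = (b² + J²) - 87 = (J² + b²) - 87 = -87 + J² + b²)
K(-191/(-142), -7*(U(5, 2) - 3)) + 38913 = (-87 + (-7*((-9 + 2) - 3))² + (-191/(-142))²) + 38913 = (-87 + (-7*(-7 - 3))² + (-191*(-1/142))²) + 38913 = (-87 + (-7*(-10))² + (191/142)²) + 38913 = (-87 + 70² + 36481/20164) + 38913 = (-87 + 4900 + 36481/20164) + 38913 = 97085813/20164 + 38913 = 881727545/20164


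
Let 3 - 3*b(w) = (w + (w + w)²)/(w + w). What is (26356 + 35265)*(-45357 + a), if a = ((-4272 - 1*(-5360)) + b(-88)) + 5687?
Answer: -4747589945/2 ≈ -2.3738e+9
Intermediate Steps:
b(w) = 1 - (w + 4*w²)/(6*w) (b(w) = 1 - (w + (w + w)²)/(3*(w + w)) = 1 - (w + (2*w)²)/(3*(2*w)) = 1 - (w + 4*w²)*1/(2*w)/3 = 1 - (w + 4*w²)/(6*w))
a = 13669/2 (a = ((-4272 - 1*(-5360)) + (⅚ - ⅔*(-88))) + 5687 = ((-4272 + 5360) + (⅚ + 176/3)) + 5687 = (1088 + 119/2) + 5687 = 2295/2 + 5687 = 13669/2 ≈ 6834.5)
(26356 + 35265)*(-45357 + a) = (26356 + 35265)*(-45357 + 13669/2) = 61621*(-77045/2) = -4747589945/2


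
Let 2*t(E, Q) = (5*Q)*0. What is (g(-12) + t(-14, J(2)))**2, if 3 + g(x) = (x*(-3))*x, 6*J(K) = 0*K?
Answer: 189225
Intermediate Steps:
J(K) = 0 (J(K) = (0*K)/6 = (1/6)*0 = 0)
t(E, Q) = 0 (t(E, Q) = ((5*Q)*0)/2 = (1/2)*0 = 0)
g(x) = -3 - 3*x**2 (g(x) = -3 + (x*(-3))*x = -3 + (-3*x)*x = -3 - 3*x**2)
(g(-12) + t(-14, J(2)))**2 = ((-3 - 3*(-12)**2) + 0)**2 = ((-3 - 3*144) + 0)**2 = ((-3 - 432) + 0)**2 = (-435 + 0)**2 = (-435)**2 = 189225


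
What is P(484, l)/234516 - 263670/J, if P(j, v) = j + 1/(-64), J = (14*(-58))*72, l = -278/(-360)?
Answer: 13747362085/3046831872 ≈ 4.5120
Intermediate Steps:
l = 139/180 (l = -278*(-1/360) = 139/180 ≈ 0.77222)
J = -58464 (J = -812*72 = -58464)
P(j, v) = -1/64 + j (P(j, v) = j - 1/64 = -1/64 + j)
P(484, l)/234516 - 263670/J = (-1/64 + 484)/234516 - 263670/(-58464) = (30975/64)*(1/234516) - 263670*(-1/58464) = 10325/5003008 + 43945/9744 = 13747362085/3046831872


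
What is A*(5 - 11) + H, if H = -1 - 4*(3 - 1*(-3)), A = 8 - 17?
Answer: 29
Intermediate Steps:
A = -9
H = -25 (H = -1 - 4*(3 + 3) = -1 - 4*6 = -1 - 24 = -25)
A*(5 - 11) + H = -9*(5 - 11) - 25 = -9*(-6) - 25 = 54 - 25 = 29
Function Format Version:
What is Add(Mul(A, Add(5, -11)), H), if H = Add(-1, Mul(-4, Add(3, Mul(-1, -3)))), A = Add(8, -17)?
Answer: 29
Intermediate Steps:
A = -9
H = -25 (H = Add(-1, Mul(-4, Add(3, 3))) = Add(-1, Mul(-4, 6)) = Add(-1, -24) = -25)
Add(Mul(A, Add(5, -11)), H) = Add(Mul(-9, Add(5, -11)), -25) = Add(Mul(-9, -6), -25) = Add(54, -25) = 29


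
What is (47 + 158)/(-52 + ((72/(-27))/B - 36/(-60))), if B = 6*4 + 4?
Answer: -21525/5407 ≈ -3.9809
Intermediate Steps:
B = 28 (B = 24 + 4 = 28)
(47 + 158)/(-52 + ((72/(-27))/B - 36/(-60))) = (47 + 158)/(-52 + ((72/(-27))/28 - 36/(-60))) = 205/(-52 + ((72*(-1/27))*(1/28) - 36*(-1/60))) = 205/(-52 + (-8/3*1/28 + 3/5)) = 205/(-52 + (-2/21 + 3/5)) = 205/(-52 + 53/105) = 205/(-5407/105) = 205*(-105/5407) = -21525/5407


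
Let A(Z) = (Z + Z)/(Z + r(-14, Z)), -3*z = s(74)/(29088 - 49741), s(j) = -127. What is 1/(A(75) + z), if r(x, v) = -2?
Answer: 4523007/9284579 ≈ 0.48715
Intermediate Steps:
z = -127/61959 (z = -(-127)/(3*(29088 - 49741)) = -(-127)/(3*(-20653)) = -(-127)*(-1)/(3*20653) = -1/3*127/20653 = -127/61959 ≈ -0.0020497)
A(Z) = 2*Z/(-2 + Z) (A(Z) = (Z + Z)/(Z - 2) = (2*Z)/(-2 + Z) = 2*Z/(-2 + Z))
1/(A(75) + z) = 1/(2*75/(-2 + 75) - 127/61959) = 1/(2*75/73 - 127/61959) = 1/(2*75*(1/73) - 127/61959) = 1/(150/73 - 127/61959) = 1/(9284579/4523007) = 4523007/9284579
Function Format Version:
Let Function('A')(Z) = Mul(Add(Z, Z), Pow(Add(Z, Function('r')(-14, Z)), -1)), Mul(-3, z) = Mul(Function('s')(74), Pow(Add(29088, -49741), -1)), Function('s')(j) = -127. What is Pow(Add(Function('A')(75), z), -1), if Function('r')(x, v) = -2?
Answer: Rational(4523007, 9284579) ≈ 0.48715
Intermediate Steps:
z = Rational(-127, 61959) (z = Mul(Rational(-1, 3), Mul(-127, Pow(Add(29088, -49741), -1))) = Mul(Rational(-1, 3), Mul(-127, Pow(-20653, -1))) = Mul(Rational(-1, 3), Mul(-127, Rational(-1, 20653))) = Mul(Rational(-1, 3), Rational(127, 20653)) = Rational(-127, 61959) ≈ -0.0020497)
Function('A')(Z) = Mul(2, Z, Pow(Add(-2, Z), -1)) (Function('A')(Z) = Mul(Add(Z, Z), Pow(Add(Z, -2), -1)) = Mul(Mul(2, Z), Pow(Add(-2, Z), -1)) = Mul(2, Z, Pow(Add(-2, Z), -1)))
Pow(Add(Function('A')(75), z), -1) = Pow(Add(Mul(2, 75, Pow(Add(-2, 75), -1)), Rational(-127, 61959)), -1) = Pow(Add(Mul(2, 75, Pow(73, -1)), Rational(-127, 61959)), -1) = Pow(Add(Mul(2, 75, Rational(1, 73)), Rational(-127, 61959)), -1) = Pow(Add(Rational(150, 73), Rational(-127, 61959)), -1) = Pow(Rational(9284579, 4523007), -1) = Rational(4523007, 9284579)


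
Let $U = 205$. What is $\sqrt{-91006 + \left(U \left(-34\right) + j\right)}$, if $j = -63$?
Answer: $i \sqrt{98039} \approx 313.11 i$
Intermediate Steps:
$\sqrt{-91006 + \left(U \left(-34\right) + j\right)} = \sqrt{-91006 + \left(205 \left(-34\right) - 63\right)} = \sqrt{-91006 - 7033} = \sqrt{-98039} = i \sqrt{98039}$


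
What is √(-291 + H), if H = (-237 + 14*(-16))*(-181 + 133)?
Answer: √21837 ≈ 147.77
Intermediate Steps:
H = 22128 (H = (-237 - 224)*(-48) = -461*(-48) = 22128)
√(-291 + H) = √(-291 + 22128) = √21837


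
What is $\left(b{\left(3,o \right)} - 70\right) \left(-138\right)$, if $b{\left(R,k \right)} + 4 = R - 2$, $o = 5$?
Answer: $10074$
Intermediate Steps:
$b{\left(R,k \right)} = -6 + R$ ($b{\left(R,k \right)} = -4 + \left(R - 2\right) = -4 + \left(-2 + R\right) = -6 + R$)
$\left(b{\left(3,o \right)} - 70\right) \left(-138\right) = \left(\left(-6 + 3\right) - 70\right) \left(-138\right) = \left(-3 - 70\right) \left(-138\right) = \left(-73\right) \left(-138\right) = 10074$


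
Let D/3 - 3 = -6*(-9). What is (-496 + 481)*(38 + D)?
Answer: -3135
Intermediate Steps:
D = 171 (D = 9 + 3*(-6*(-9)) = 9 + 3*54 = 9 + 162 = 171)
(-496 + 481)*(38 + D) = (-496 + 481)*(38 + 171) = -15*209 = -3135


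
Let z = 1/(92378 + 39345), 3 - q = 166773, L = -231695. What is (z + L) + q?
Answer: -52487005194/131723 ≈ -3.9847e+5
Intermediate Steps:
q = -166770 (q = 3 - 1*166773 = 3 - 166773 = -166770)
z = 1/131723 ≈ 7.5917e-6
(z + L) + q = (1/131723 - 231695) - 166770 = -30519560484/131723 - 166770 = -52487005194/131723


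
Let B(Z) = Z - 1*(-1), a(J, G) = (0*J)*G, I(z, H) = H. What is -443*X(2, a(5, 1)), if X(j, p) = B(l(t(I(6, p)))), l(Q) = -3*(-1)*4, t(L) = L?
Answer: -5759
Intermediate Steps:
l(Q) = 12 (l(Q) = 3*4 = 12)
a(J, G) = 0 (a(J, G) = 0*G = 0)
B(Z) = 1 + Z (B(Z) = Z + 1 = 1 + Z)
X(j, p) = 13 (X(j, p) = 1 + 12 = 13)
-443*X(2, a(5, 1)) = -443*13 = -5759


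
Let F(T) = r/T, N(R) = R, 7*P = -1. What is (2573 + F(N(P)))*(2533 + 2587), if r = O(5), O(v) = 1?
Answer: 13137920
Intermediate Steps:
r = 1
P = -⅐ (P = (⅐)*(-1) = -⅐ ≈ -0.14286)
F(T) = 1/T
(2573 + F(N(P)))*(2533 + 2587) = (2573 + 1/(-⅐))*(2533 + 2587) = (2573 - 7)*5120 = 2566*5120 = 13137920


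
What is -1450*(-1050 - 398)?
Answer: 2099600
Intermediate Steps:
-1450*(-1050 - 398) = -1450*(-1448) = 2099600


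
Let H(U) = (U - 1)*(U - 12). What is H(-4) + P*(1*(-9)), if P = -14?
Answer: 206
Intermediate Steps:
H(U) = (-1 + U)*(-12 + U)
H(-4) + P*(1*(-9)) = (12 + (-4)**2 - 13*(-4)) - 14*(-9) = (12 + 16 + 52) - 14*(-9) = 80 + 126 = 206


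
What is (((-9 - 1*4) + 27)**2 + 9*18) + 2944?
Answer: 3302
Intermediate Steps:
(((-9 - 1*4) + 27)**2 + 9*18) + 2944 = (((-9 - 4) + 27)**2 + 162) + 2944 = ((-13 + 27)**2 + 162) + 2944 = (14**2 + 162) + 2944 = (196 + 162) + 2944 = 358 + 2944 = 3302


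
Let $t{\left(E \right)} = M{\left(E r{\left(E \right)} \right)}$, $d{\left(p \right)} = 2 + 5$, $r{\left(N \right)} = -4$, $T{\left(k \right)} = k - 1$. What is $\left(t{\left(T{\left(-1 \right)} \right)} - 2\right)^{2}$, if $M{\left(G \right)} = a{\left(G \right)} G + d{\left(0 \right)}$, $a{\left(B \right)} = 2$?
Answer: $441$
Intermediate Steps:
$T{\left(k \right)} = -1 + k$ ($T{\left(k \right)} = k - 1 = -1 + k$)
$d{\left(p \right)} = 7$
$M{\left(G \right)} = 7 + 2 G$ ($M{\left(G \right)} = 2 G + 7 = 7 + 2 G$)
$t{\left(E \right)} = 7 - 8 E$ ($t{\left(E \right)} = 7 + 2 E \left(-4\right) = 7 + 2 \left(- 4 E\right) = 7 - 8 E$)
$\left(t{\left(T{\left(-1 \right)} \right)} - 2\right)^{2} = \left(\left(7 - 8 \left(-1 - 1\right)\right) - 2\right)^{2} = \left(\left(7 - -16\right) - 2\right)^{2} = \left(\left(7 + 16\right) - 2\right)^{2} = \left(23 - 2\right)^{2} = 21^{2} = 441$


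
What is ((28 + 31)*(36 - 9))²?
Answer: 2537649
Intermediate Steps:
((28 + 31)*(36 - 9))² = (59*27)² = 1593² = 2537649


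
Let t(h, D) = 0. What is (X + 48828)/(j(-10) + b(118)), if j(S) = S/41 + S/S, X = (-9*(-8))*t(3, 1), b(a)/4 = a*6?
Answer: 2001948/116143 ≈ 17.237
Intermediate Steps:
b(a) = 24*a (b(a) = 4*(a*6) = 4*(6*a) = 24*a)
X = 0 (X = -9*(-8)*0 = 72*0 = 0)
j(S) = 1 + S/41 (j(S) = S*(1/41) + 1 = S/41 + 1 = 1 + S/41)
(X + 48828)/(j(-10) + b(118)) = (0 + 48828)/((1 + (1/41)*(-10)) + 24*118) = 48828/((1 - 10/41) + 2832) = 48828/(31/41 + 2832) = 48828/(116143/41) = 48828*(41/116143) = 2001948/116143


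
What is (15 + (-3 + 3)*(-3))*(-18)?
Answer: -270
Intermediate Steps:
(15 + (-3 + 3)*(-3))*(-18) = (15 + 0*(-3))*(-18) = (15 + 0)*(-18) = 15*(-18) = -270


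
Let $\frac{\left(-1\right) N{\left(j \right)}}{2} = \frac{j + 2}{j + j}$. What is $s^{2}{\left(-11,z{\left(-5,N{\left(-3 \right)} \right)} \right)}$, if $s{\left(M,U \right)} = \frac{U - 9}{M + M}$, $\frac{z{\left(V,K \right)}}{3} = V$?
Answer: $\frac{144}{121} \approx 1.1901$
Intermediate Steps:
$N{\left(j \right)} = - \frac{2 + j}{j}$ ($N{\left(j \right)} = - 2 \frac{j + 2}{j + j} = - 2 \frac{2 + j}{2 j} = - \frac{2 + j}{j}$)
$z{\left(V,K \right)} = 3 V$
$s{\left(M,U \right)} = \frac{-9 + U}{2 M}$
$s^{2}{\left(-11,z{\left(-5,N{\left(-3 \right)} \right)} \right)} = \left(\frac{-9 + 3 \left(-5\right)}{2 \left(-11\right)}\right)^{2} = \left(\frac{1}{2} \left(- \frac{1}{11}\right) \left(-9 - 15\right)\right)^{2} = \left(\frac{1}{2} \left(- \frac{1}{11}\right) \left(-24\right)\right)^{2} = \left(\frac{12}{11}\right)^{2} = \frac{144}{121}$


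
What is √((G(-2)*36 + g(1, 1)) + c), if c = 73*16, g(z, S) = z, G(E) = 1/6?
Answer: 5*√47 ≈ 34.278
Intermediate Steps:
G(E) = ⅙
c = 1168
√((G(-2)*36 + g(1, 1)) + c) = √(((⅙)*36 + 1) + 1168) = √((6 + 1) + 1168) = √(7 + 1168) = √1175 = 5*√47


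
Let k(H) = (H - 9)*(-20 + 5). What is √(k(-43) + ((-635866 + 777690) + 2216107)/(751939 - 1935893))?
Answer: √1090571035971306/1183954 ≈ 27.893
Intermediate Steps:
k(H) = 135 - 15*H (k(H) = (-9 + H)*(-15) = 135 - 15*H)
√(k(-43) + ((-635866 + 777690) + 2216107)/(751939 - 1935893)) = √((135 - 15*(-43)) + ((-635866 + 777690) + 2216107)/(751939 - 1935893)) = √((135 + 645) + (141824 + 2216107)/(-1183954)) = √(780 + 2357931*(-1/1183954)) = √(780 - 2357931/1183954) = √(921126189/1183954) = √1090571035971306/1183954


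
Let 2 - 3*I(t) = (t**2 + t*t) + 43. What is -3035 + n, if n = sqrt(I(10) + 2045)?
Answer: -3035 + sqrt(17682)/3 ≈ -2990.7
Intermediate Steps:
I(t) = -41/3 - 2*t**2/3 (I(t) = 2/3 - ((t**2 + t*t) + 43)/3 = 2/3 - ((t**2 + t**2) + 43)/3 = 2/3 - (2*t**2 + 43)/3 = 2/3 - (43 + 2*t**2)/3 = 2/3 + (-43/3 - 2*t**2/3) = -41/3 - 2*t**2/3)
n = sqrt(17682)/3 (n = sqrt((-41/3 - 2/3*10**2) + 2045) = sqrt((-41/3 - 2/3*100) + 2045) = sqrt((-41/3 - 200/3) + 2045) = sqrt(-241/3 + 2045) = sqrt(5894/3) = sqrt(17682)/3 ≈ 44.325)
-3035 + n = -3035 + sqrt(17682)/3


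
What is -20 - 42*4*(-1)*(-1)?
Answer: -188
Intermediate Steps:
-20 - 42*4*(-1)*(-1) = -20 - (-168)*(-1) = -20 - 42*4 = -20 - 168 = -188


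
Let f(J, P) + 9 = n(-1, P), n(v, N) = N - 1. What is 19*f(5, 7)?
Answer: -57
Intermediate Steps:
n(v, N) = -1 + N
f(J, P) = -10 + P (f(J, P) = -9 + (-1 + P) = -10 + P)
19*f(5, 7) = 19*(-10 + 7) = 19*(-3) = -57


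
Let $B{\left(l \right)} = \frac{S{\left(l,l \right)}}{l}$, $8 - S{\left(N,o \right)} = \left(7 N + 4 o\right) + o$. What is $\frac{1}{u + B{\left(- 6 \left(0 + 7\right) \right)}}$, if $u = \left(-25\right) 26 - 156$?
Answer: $- \frac{21}{17182} \approx -0.0012222$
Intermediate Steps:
$S{\left(N,o \right)} = 8 - 7 N - 5 o$ ($S{\left(N,o \right)} = 8 - \left(\left(7 N + 4 o\right) + o\right) = 8 - \left(\left(4 o + 7 N\right) + o\right) = 8 - \left(5 o + 7 N\right) = 8 - 7 N - 5 o$)
$u = -806$ ($u = -650 - 156 = -806$)
$B{\left(l \right)} = \frac{8 - 12 l}{l}$ ($B{\left(l \right)} = \frac{8 - 7 l - 5 l}{l} = \frac{8 - 12 l}{l}$)
$\frac{1}{u + B{\left(- 6 \left(0 + 7\right) \right)}} = \frac{1}{-806 - \left(12 - \frac{8}{\left(-6\right) \left(0 + 7\right)}\right)} = \frac{1}{-806 - \left(12 - \frac{8}{\left(-6\right) 7}\right)} = \frac{1}{-806 - \left(12 - \frac{8}{-42}\right)} = \frac{1}{-806 + \left(-12 + 8 \left(- \frac{1}{42}\right)\right)} = \frac{1}{-806 - \frac{256}{21}} = \frac{1}{- \frac{17182}{21}} = - \frac{21}{17182}$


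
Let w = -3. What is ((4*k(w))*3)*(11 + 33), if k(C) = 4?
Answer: 2112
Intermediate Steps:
((4*k(w))*3)*(11 + 33) = ((4*4)*3)*(11 + 33) = (16*3)*44 = 48*44 = 2112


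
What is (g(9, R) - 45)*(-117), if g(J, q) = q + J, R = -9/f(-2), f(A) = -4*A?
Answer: 34749/8 ≈ 4343.6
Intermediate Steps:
R = -9/8 (R = -9/((-4*(-2))) = -9/8 ≈ -1.1250)
g(J, q) = J + q
(g(9, R) - 45)*(-117) = ((9 - 9/8) - 45)*(-117) = (63/8 - 45)*(-117) = -297/8*(-117) = 34749/8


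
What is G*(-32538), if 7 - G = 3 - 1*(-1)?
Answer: -97614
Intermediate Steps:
G = 3 (G = 7 - (3 - 1*(-1)) = 7 - (3 + 1) = 7 - 1*4 = 7 - 4 = 3)
G*(-32538) = 3*(-32538) = -97614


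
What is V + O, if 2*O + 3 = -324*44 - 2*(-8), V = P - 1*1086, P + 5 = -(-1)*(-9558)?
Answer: -35541/2 ≈ -17771.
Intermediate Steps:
P = -9563 (P = -5 - (-1)*(-9558) = -5 - 1*9558 = -5 - 9558 = -9563)
V = -10649 (V = -9563 - 1*1086 = -9563 - 1086 = -10649)
O = -14243/2 (O = -3/2 + (-324*44 - 2*(-8))/2 = -3/2 + (-14256 + 16)/2 = -3/2 + (½)*(-14240) = -3/2 - 7120 = -14243/2 ≈ -7121.5)
V + O = -10649 - 14243/2 = -35541/2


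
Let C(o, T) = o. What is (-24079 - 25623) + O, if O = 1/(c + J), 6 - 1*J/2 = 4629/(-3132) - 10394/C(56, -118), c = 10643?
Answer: -1001509910561/20150294 ≈ -49702.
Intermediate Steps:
J = 705533/1827 (J = 12 - 2*(4629/(-3132) - 10394/56) = 12 - 2*(4629*(-1/3132) - 10394*1/56) = 12 - 2*(-1543/1044 - 5197/28) = 12 - 2*(-683609/3654) = 12 + 683609/1827 = 705533/1827 ≈ 386.17)
O = 1827/20150294 (O = 1/(10643 + 705533/1827) = 1/(20150294/1827) = 1827/20150294 ≈ 9.0669e-5)
(-24079 - 25623) + O = (-24079 - 25623) + 1827/20150294 = -49702 + 1827/20150294 = -1001509910561/20150294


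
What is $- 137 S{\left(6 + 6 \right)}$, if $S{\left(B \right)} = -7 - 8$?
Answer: $2055$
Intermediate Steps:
$S{\left(B \right)} = -15$ ($S{\left(B \right)} = -7 - 8 = -15$)
$- 137 S{\left(6 + 6 \right)} = \left(-137\right) \left(-15\right) = 2055$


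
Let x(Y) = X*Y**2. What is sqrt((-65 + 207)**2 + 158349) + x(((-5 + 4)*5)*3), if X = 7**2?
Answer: 11025 + sqrt(178513) ≈ 11448.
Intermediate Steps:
X = 49
x(Y) = 49*Y**2
sqrt((-65 + 207)**2 + 158349) + x(((-5 + 4)*5)*3) = sqrt((-65 + 207)**2 + 158349) + 49*(((-5 + 4)*5)*3)**2 = sqrt(142**2 + 158349) + 49*(-1*5*3)**2 = sqrt(20164 + 158349) + 49*(-5*3)**2 = sqrt(178513) + 49*(-15)**2 = sqrt(178513) + 49*225 = sqrt(178513) + 11025 = 11025 + sqrt(178513)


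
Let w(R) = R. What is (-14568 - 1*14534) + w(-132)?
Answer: -29234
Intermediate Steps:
(-14568 - 1*14534) + w(-132) = (-14568 - 1*14534) - 132 = (-14568 - 14534) - 132 = -29102 - 132 = -29234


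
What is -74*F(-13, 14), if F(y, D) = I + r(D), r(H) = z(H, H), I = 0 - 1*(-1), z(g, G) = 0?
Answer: -74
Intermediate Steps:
I = 1 (I = 0 + 1 = 1)
r(H) = 0
F(y, D) = 1 (F(y, D) = 1 + 0 = 1)
-74*F(-13, 14) = -74*1 = -74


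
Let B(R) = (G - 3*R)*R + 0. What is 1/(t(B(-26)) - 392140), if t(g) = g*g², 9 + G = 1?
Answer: -1/6028960140 ≈ -1.6587e-10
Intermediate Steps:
G = -8 (G = -9 + 1 = -8)
B(R) = R*(-8 - 3*R) (B(R) = (-8 - 3*R)*R + 0 = R*(-8 - 3*R) + 0 = R*(-8 - 3*R))
t(g) = g³
1/(t(B(-26)) - 392140) = 1/((-1*(-26)*(8 + 3*(-26)))³ - 392140) = 1/((-1*(-26)*(8 - 78))³ - 392140) = 1/((-1*(-26)*(-70))³ - 392140) = 1/((-1820)³ - 392140) = 1/(-6028568000 - 392140) = 1/(-6028960140) = -1/6028960140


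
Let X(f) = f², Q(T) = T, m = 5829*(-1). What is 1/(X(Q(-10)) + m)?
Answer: -1/5729 ≈ -0.00017455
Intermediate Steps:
m = -5829
1/(X(Q(-10)) + m) = 1/((-10)² - 5829) = 1/(100 - 5829) = 1/(-5729) = -1/5729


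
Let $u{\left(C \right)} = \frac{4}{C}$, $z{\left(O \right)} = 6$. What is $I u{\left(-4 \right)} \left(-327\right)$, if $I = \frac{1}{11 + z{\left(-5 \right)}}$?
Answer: $\frac{327}{17} \approx 19.235$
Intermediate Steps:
$I = \frac{1}{17}$ ($I = \frac{1}{11 + 6} = \frac{1}{17} \approx 0.058824$)
$I u{\left(-4 \right)} \left(-327\right) = \frac{4 \frac{1}{-4}}{17} \left(-327\right) = \frac{4 \left(- \frac{1}{4}\right)}{17} \left(-327\right) = \frac{1}{17} \left(-1\right) \left(-327\right) = \left(- \frac{1}{17}\right) \left(-327\right) = \frac{327}{17}$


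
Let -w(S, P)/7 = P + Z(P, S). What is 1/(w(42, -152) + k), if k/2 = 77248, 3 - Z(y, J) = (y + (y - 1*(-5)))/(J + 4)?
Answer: 2/310987 ≈ 6.4311e-6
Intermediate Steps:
Z(y, J) = 3 - (5 + 2*y)/(4 + J) (Z(y, J) = 3 - (y + (y - 1*(-5)))/(J + 4) = 3 - (y + (y + 5))/(4 + J) = 3 - (y + (5 + y))/(4 + J) = 3 - (5 + 2*y)/(4 + J))
w(S, P) = -7*P - 7*(7 - 2*P + 3*S)/(4 + S) (w(S, P) = -7*(P + (7 - 2*P + 3*S)/(4 + S)) = -7*P - 7*(7 - 2*P + 3*S)/(4 + S))
k = 154496 (k = 2*77248 = 154496)
1/(w(42, -152) + k) = 1/(7*(-7 - 3*42 + 2*(-152) - 1*(-152)*(4 + 42))/(4 + 42) + 154496) = 1/(7*(-7 - 126 - 304 - 1*(-152)*46)/46 + 154496) = 1/(7*(1/46)*(-7 - 126 - 304 + 6992) + 154496) = 1/(7*(1/46)*6555 + 154496) = 1/(1995/2 + 154496) = 1/(310987/2) = 2/310987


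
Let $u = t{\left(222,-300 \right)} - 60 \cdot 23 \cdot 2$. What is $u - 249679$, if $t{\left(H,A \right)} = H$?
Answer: $-252217$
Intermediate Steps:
$u = -2538$ ($u = 222 - 60 \cdot 23 \cdot 2 = 222 - 1380 \cdot 2 = 222 - 2760 = -2538$)
$u - 249679 = -2538 - 249679 = -252217$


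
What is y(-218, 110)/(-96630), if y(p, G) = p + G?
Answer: 18/16105 ≈ 0.0011177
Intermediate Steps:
y(p, G) = G + p
y(-218, 110)/(-96630) = (110 - 218)/(-96630) = -108*(-1/96630) = 18/16105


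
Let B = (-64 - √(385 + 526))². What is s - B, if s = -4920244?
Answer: -4925251 - 128*√911 ≈ -4.9291e+6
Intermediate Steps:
B = (-64 - √911)² ≈ 8870.4
s - B = -4920244 - (64 + √911)²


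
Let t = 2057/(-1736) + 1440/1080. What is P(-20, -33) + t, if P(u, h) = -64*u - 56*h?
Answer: 16291397/5208 ≈ 3128.1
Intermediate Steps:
t = 773/5208 (t = 2057*(-1/1736) + 1440*(1/1080) = -2057/1736 + 4/3 = 773/5208 ≈ 0.14843)
P(-20, -33) + t = (-64*(-20) - 56*(-33)) + 773/5208 = (1280 + 1848) + 773/5208 = 3128 + 773/5208 = 16291397/5208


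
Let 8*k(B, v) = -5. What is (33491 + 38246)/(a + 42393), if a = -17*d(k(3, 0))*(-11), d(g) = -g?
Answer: 573896/340079 ≈ 1.6875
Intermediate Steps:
k(B, v) = -5/8 (k(B, v) = (1/8)*(-5) = -5/8)
a = 935/8 (a = -(-17)*(-5)/8*(-11) = -17*5/8*(-11) = -85/8*(-11) = 935/8 ≈ 116.88)
(33491 + 38246)/(a + 42393) = (33491 + 38246)/(935/8 + 42393) = 71737/(340079/8) = 71737*(8/340079) = 573896/340079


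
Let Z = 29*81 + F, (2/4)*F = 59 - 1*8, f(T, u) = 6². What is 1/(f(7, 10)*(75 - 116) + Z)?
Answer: 1/975 ≈ 0.0010256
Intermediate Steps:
f(T, u) = 36
F = 102 (F = 2*(59 - 1*8) = 2*(59 - 8) = 2*51 = 102)
Z = 2451 (Z = 29*81 + 102 = 2349 + 102 = 2451)
1/(f(7, 10)*(75 - 116) + Z) = 1/(36*(75 - 116) + 2451) = 1/(36*(-41) + 2451) = 1/(-1476 + 2451) = 1/975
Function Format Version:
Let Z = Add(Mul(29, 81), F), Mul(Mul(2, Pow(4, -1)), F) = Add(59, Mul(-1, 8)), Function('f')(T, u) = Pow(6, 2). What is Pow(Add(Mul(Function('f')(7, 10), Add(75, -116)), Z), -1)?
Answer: Rational(1, 975) ≈ 0.0010256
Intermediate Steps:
Function('f')(T, u) = 36
F = 102 (F = Mul(2, Add(59, Mul(-1, 8))) = Mul(2, Add(59, -8)) = Mul(2, 51) = 102)
Z = 2451 (Z = Add(Mul(29, 81), 102) = Add(2349, 102) = 2451)
Pow(Add(Mul(Function('f')(7, 10), Add(75, -116)), Z), -1) = Pow(Add(Mul(36, Add(75, -116)), 2451), -1) = Pow(Add(Mul(36, -41), 2451), -1) = Pow(Add(-1476, 2451), -1) = Pow(975, -1) = Rational(1, 975)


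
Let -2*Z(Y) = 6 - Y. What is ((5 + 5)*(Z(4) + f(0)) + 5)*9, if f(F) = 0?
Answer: -45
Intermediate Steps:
Z(Y) = -3 + Y/2 (Z(Y) = -(6 - Y)/2 = -3 + Y/2)
((5 + 5)*(Z(4) + f(0)) + 5)*9 = ((5 + 5)*((-3 + (½)*4) + 0) + 5)*9 = (10*((-3 + 2) + 0) + 5)*9 = (10*(-1 + 0) + 5)*9 = (10*(-1) + 5)*9 = (-10 + 5)*9 = -5*9 = -45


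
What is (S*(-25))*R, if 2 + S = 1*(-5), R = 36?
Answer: 6300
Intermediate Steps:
S = -7 (S = -2 + 1*(-5) = -2 - 5 = -7)
(S*(-25))*R = -7*(-25)*36 = 175*36 = 6300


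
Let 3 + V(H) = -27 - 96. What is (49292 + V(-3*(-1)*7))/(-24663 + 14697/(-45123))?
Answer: -369752903/185480541 ≈ -1.9935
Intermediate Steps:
V(H) = -126 (V(H) = -3 + (-27 - 96) = -3 - 123 = -126)
(49292 + V(-3*(-1)*7))/(-24663 + 14697/(-45123)) = (49292 - 126)/(-24663 + 14697/(-45123)) = 49166/(-24663 + 14697*(-1/45123)) = 49166/(-24663 - 4899/15041) = 49166/(-370961082/15041) = 49166*(-15041/370961082) = -369752903/185480541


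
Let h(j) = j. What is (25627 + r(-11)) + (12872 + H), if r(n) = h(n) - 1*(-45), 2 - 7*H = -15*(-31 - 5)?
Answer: 269193/7 ≈ 38456.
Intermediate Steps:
H = -538/7 (H = 2/7 - (-15)*(-31 - 5)/7 = 2/7 - (-15)*(-36)/7 = 2/7 - ⅐*540 = 2/7 - 540/7 = -538/7 ≈ -76.857)
r(n) = 45 + n (r(n) = n - 1*(-45) = n + 45 = 45 + n)
(25627 + r(-11)) + (12872 + H) = (25627 + (45 - 11)) + (12872 - 538/7) = (25627 + 34) + 89566/7 = 25661 + 89566/7 = 269193/7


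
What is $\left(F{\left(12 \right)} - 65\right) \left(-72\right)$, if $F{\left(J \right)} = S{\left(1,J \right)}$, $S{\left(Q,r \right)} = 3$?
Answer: $4464$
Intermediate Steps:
$F{\left(J \right)} = 3$
$\left(F{\left(12 \right)} - 65\right) \left(-72\right) = \left(3 - 65\right) \left(-72\right) = \left(-62\right) \left(-72\right) = 4464$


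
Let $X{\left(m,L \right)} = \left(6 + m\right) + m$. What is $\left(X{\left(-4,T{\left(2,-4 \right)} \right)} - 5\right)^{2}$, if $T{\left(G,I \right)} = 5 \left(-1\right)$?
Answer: $49$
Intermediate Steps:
$T{\left(G,I \right)} = -5$
$X{\left(m,L \right)} = 6 + 2 m$
$\left(X{\left(-4,T{\left(2,-4 \right)} \right)} - 5\right)^{2} = \left(\left(6 + 2 \left(-4\right)\right) - 5\right)^{2} = \left(\left(6 - 8\right) - 5\right)^{2} = \left(-2 - 5\right)^{2} = \left(-7\right)^{2} = 49$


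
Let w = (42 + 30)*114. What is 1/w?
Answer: 1/8208 ≈ 0.00012183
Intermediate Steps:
w = 8208 (w = 72*114 = 8208)
1/w = 1/8208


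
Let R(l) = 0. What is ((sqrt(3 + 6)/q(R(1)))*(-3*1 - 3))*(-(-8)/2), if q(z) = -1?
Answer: 72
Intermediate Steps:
((sqrt(3 + 6)/q(R(1)))*(-3*1 - 3))*(-(-8)/2) = ((sqrt(3 + 6)/(-1))*(-3*1 - 3))*(-(-8)/2) = ((sqrt(9)*(-1))*(-3 - 3))*(-(-8)/2) = ((3*(-1))*(-6))*(-4*(-1)) = -3*(-6)*4 = 18*4 = 72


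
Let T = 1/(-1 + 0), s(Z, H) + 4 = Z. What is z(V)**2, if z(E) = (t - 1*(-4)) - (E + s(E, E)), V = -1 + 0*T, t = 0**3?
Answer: 100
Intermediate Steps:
s(Z, H) = -4 + Z
T = -1 (T = 1/(-1) = -1)
t = 0
V = -1 (V = -1 + 0*(-1) = -1 + 0 = -1)
z(E) = 8 - 2*E (z(E) = (0 - 1*(-4)) - (E + (-4 + E)) = (0 + 4) - (-4 + 2*E) = 4 + (4 - 2*E) = 8 - 2*E)
z(V)**2 = (8 - 2*(-1))**2 = (8 + 2)**2 = 10**2 = 100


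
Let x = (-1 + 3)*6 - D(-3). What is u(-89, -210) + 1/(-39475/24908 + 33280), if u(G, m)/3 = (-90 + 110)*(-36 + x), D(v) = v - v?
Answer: -1193614196692/828898765 ≈ -1440.0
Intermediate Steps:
D(v) = 0
x = 12 (x = (-1 + 3)*6 - 1*0 = 2*6 + 0 = 12 + 0 = 12)
u(G, m) = -1440 (u(G, m) = 3*((-90 + 110)*(-36 + 12)) = 3*(20*(-24)) = 3*(-480) = -1440)
u(-89, -210) + 1/(-39475/24908 + 33280) = -1440 + 1/(-39475/24908 + 33280) = -1440 + 1/(828898765/24908) = -1440 + 24908/828898765 = -1193614196692/828898765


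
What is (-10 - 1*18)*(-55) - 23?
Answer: 1517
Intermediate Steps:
(-10 - 1*18)*(-55) - 23 = (-10 - 18)*(-55) - 23 = -28*(-55) - 23 = 1540 - 23 = 1517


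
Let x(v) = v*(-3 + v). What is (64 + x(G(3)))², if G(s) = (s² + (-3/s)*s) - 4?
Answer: 3844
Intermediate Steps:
G(s) = -7 + s² (G(s) = (s² - 3) - 4 = (-3 + s²) - 4 = -7 + s²)
(64 + x(G(3)))² = (64 + (-7 + 3²)*(-3 + (-7 + 3²)))² = (64 + (-7 + 9)*(-3 + (-7 + 9)))² = (64 + 2*(-3 + 2))² = (64 + 2*(-1))² = (64 - 2)² = 62² = 3844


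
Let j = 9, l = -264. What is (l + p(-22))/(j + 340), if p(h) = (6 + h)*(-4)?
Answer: -200/349 ≈ -0.57307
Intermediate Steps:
p(h) = -24 - 4*h
(l + p(-22))/(j + 340) = (-264 + (-24 - 4*(-22)))/(9 + 340) = (-264 + (-24 + 88))/349 = (-264 + 64)*(1/349) = -200*1/349 = -200/349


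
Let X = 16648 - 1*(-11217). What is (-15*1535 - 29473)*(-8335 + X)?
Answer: -1025285940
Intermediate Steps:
X = 27865 (X = 16648 + 11217 = 27865)
(-15*1535 - 29473)*(-8335 + X) = (-15*1535 - 29473)*(-8335 + 27865) = (-23025 - 29473)*19530 = -52498*19530 = -1025285940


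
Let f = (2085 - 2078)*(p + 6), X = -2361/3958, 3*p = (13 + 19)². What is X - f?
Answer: -28876735/11874 ≈ -2431.9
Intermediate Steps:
p = 1024/3 (p = (13 + 19)²/3 = (⅓)*32² = (⅓)*1024 = 1024/3 ≈ 341.33)
X = -2361/3958 (X = -2361*1/3958 = -2361/3958 ≈ -0.59651)
f = 7294/3 (f = (2085 - 2078)*(1024/3 + 6) = 7*(1042/3) = 7294/3 ≈ 2431.3)
X - f = -2361/3958 - 1*7294/3 = -2361/3958 - 7294/3 = -28876735/11874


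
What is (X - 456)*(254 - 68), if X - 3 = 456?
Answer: 558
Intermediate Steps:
X = 459 (X = 3 + 456 = 459)
(X - 456)*(254 - 68) = (459 - 456)*(254 - 68) = 3*186 = 558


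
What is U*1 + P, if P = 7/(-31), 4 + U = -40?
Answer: -1371/31 ≈ -44.226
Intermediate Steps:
U = -44 (U = -4 - 40 = -44)
P = -7/31 (P = 7*(-1/31) = -7/31 ≈ -0.22581)
U*1 + P = -44*1 - 7/31 = -44 - 7/31 = -1371/31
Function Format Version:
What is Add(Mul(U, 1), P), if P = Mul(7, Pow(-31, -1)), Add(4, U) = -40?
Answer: Rational(-1371, 31) ≈ -44.226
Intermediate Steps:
U = -44 (U = Add(-4, -40) = -44)
P = Rational(-7, 31) (P = Mul(7, Rational(-1, 31)) = Rational(-7, 31) ≈ -0.22581)
Add(Mul(U, 1), P) = Add(Mul(-44, 1), Rational(-7, 31)) = Add(-44, Rational(-7, 31)) = Rational(-1371, 31)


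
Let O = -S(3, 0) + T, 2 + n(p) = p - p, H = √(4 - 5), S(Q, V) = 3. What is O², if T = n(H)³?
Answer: 121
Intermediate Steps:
H = I (H = √(-1) = I ≈ 1.0*I)
n(p) = -2 (n(p) = -2 + (p - p) = -2 + 0 = -2)
T = -8 (T = (-2)³ = -8)
O = -11 (O = -1*3 - 8 = -3 - 8 = -11)
O² = (-11)² = 121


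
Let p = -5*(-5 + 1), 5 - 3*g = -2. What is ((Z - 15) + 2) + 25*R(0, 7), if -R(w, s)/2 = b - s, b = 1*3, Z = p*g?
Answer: 701/3 ≈ 233.67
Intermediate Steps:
g = 7/3 (g = 5/3 - 1/3*(-2) = 5/3 + 2/3 = 7/3 ≈ 2.3333)
p = 20 (p = -5*(-4) = 20)
Z = 140/3 (Z = 20*(7/3) = 140/3 ≈ 46.667)
b = 3
R(w, s) = -6 + 2*s (R(w, s) = -2*(3 - s) = -6 + 2*s)
((Z - 15) + 2) + 25*R(0, 7) = ((140/3 - 15) + 2) + 25*(-6 + 2*7) = (95/3 + 2) + 25*(-6 + 14) = 101/3 + 25*8 = 101/3 + 200 = 701/3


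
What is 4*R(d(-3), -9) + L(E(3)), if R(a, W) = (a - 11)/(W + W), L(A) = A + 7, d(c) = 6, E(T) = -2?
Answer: 55/9 ≈ 6.1111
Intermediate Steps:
L(A) = 7 + A
R(a, W) = (-11 + a)/(2*W) (R(a, W) = (-11 + a)/((2*W)) = (-11 + a)*(1/(2*W)) = (-11 + a)/(2*W))
4*R(d(-3), -9) + L(E(3)) = 4*((½)*(-11 + 6)/(-9)) + (7 - 2) = 4*((½)*(-⅑)*(-5)) + 5 = 4*(5/18) + 5 = 10/9 + 5 = 55/9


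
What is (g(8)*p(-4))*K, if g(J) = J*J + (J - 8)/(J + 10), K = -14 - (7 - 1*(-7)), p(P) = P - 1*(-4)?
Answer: 0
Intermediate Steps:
p(P) = 4 + P (p(P) = P + 4 = 4 + P)
K = -28 (K = -14 - (7 + 7) = -14 - 1*14 = -14 - 14 = -28)
g(J) = J**2 + (-8 + J)/(10 + J)
(g(8)*p(-4))*K = (((-8 + 8 + 8**3 + 10*8**2)/(10 + 8))*(4 - 4))*(-28) = (((-8 + 8 + 512 + 10*64)/18)*0)*(-28) = (((-8 + 8 + 512 + 640)/18)*0)*(-28) = (((1/18)*1152)*0)*(-28) = (64*0)*(-28) = 0*(-28) = 0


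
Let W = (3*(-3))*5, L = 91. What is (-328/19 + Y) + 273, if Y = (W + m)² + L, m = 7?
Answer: 34024/19 ≈ 1790.7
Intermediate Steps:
W = -45 (W = -9*5 = -45)
Y = 1535 (Y = (-45 + 7)² + 91 = (-38)² + 91 = 1444 + 91 = 1535)
(-328/19 + Y) + 273 = (-328/19 + 1535) + 273 = 28837/19 + 273 = 34024/19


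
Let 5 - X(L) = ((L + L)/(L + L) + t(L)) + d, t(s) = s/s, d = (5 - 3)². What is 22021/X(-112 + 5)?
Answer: -22021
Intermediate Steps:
d = 4 (d = 2² = 4)
t(s) = 1
X(L) = -1 (X(L) = 5 - (((L + L)/(L + L) + 1) + 4) = 5 - (((2*L)/((2*L)) + 1) + 4) = 5 - (((2*L)*(1/(2*L)) + 1) + 4) = 5 - ((1 + 1) + 4) = 5 - (2 + 4) = 5 - 1*6 = 5 - 6 = -1)
22021/X(-112 + 5) = 22021/(-1) = 22021*(-1) = -22021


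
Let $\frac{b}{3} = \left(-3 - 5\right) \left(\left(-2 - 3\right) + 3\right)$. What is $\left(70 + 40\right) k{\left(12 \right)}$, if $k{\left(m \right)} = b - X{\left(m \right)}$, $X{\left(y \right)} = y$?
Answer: $3960$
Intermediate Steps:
$b = 48$ ($b = 3 \left(-3 - 5\right) \left(\left(-2 - 3\right) + 3\right) = 3 \left(- 8 \left(-5 + 3\right)\right) = 3 \left(\left(-8\right) \left(-2\right)\right) = 3 \cdot 16 = 48$)
$k{\left(m \right)} = 48 - m$
$\left(70 + 40\right) k{\left(12 \right)} = \left(70 + 40\right) \left(48 - 12\right) = 110 \left(48 - 12\right) = 110 \cdot 36 = 3960$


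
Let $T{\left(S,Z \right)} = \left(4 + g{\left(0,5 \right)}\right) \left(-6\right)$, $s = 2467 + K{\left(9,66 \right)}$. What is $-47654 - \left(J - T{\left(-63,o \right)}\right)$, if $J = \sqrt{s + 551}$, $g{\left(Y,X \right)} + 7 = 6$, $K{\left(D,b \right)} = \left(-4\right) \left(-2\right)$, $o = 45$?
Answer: $-47672 - \sqrt{3026} \approx -47727.0$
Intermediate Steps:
$K{\left(D,b \right)} = 8$
$g{\left(Y,X \right)} = -1$ ($g{\left(Y,X \right)} = -7 + 6 = -1$)
$s = 2475$ ($s = 2467 + 8 = 2475$)
$T{\left(S,Z \right)} = -18$ ($T{\left(S,Z \right)} = \left(4 - 1\right) \left(-6\right) = 3 \left(-6\right) = -18$)
$J = \sqrt{3026}$ ($J = \sqrt{2475 + 551} = \sqrt{3026} \approx 55.009$)
$-47654 - \left(J - T{\left(-63,o \right)}\right) = -47654 - \left(18 + \sqrt{3026}\right) = -47672 - \sqrt{3026}$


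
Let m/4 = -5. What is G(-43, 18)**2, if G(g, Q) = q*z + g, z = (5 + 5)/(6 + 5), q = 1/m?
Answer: 896809/484 ≈ 1852.9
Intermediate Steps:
m = -20 (m = 4*(-5) = -20)
q = -1/20 (q = 1/(-20) = -1/20 ≈ -0.050000)
z = 10/11 ≈ 0.90909
G(g, Q) = -1/22 + g (G(g, Q) = -1/20*10/11 + g = -1/22 + g)
G(-43, 18)**2 = (-1/22 - 43)**2 = (-947/22)**2 = 896809/484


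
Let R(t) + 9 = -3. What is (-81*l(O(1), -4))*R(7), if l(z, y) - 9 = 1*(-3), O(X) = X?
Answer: 5832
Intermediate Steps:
l(z, y) = 6 (l(z, y) = 9 + 1*(-3) = 9 - 3 = 6)
R(t) = -12 (R(t) = -9 - 3 = -12)
(-81*l(O(1), -4))*R(7) = -81*6*(-12) = -486*(-12) = 5832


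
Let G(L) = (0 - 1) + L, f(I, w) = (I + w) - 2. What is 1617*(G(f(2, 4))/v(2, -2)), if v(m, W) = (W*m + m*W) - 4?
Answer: -1617/4 ≈ -404.25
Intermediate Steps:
f(I, w) = -2 + I + w
G(L) = -1 + L
v(m, W) = -4 + 2*W*m (v(m, W) = (W*m + W*m) - 4 = 2*W*m - 4 = -4 + 2*W*m)
1617*(G(f(2, 4))/v(2, -2)) = 1617*((-1 + (-2 + 2 + 4))/(-4 + 2*(-2)*2)) = 1617*((-1 + 4)/(-4 - 8)) = 1617*(3/(-12)) = 1617*(3*(-1/12)) = 1617*(-¼) = -1617/4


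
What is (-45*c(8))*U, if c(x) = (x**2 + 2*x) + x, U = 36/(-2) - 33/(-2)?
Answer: 5940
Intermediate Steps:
U = -3/2 (U = 36*(-1/2) - 33*(-1/2) = -18 + 33/2 = -3/2 ≈ -1.5000)
c(x) = x**2 + 3*x
(-45*c(8))*U = -360*(3 + 8)*(-3/2) = -360*11*(-3/2) = -45*88*(-3/2) = -3960*(-3/2) = 5940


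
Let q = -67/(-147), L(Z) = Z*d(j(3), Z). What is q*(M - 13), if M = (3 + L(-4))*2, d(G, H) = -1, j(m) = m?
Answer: 67/147 ≈ 0.45578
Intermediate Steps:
L(Z) = -Z (L(Z) = Z*(-1) = -Z)
q = 67/147 (q = -67*(-1/147) = 67/147 ≈ 0.45578)
M = 14 (M = (3 - 1*(-4))*2 = (3 + 4)*2 = 7*2 = 14)
q*(M - 13) = 67*(14 - 13)/147 = (67/147)*1 = 67/147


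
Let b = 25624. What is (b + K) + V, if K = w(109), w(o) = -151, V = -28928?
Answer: -3455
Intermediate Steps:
K = -151
(b + K) + V = (25624 - 151) - 28928 = 25473 - 28928 = -3455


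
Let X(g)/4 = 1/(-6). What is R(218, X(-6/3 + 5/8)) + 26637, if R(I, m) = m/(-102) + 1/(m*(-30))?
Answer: 81509393/3060 ≈ 26637.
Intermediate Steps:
X(g) = -⅔ (X(g) = 4/(-6) = 4*(-⅙) = -⅔)
R(I, m) = -1/(30*m) - m/102 (R(I, m) = m*(-1/102) - 1/30/m = -m/102 - 1/(30*m) = -1/(30*m) - m/102)
R(218, X(-6/3 + 5/8)) + 26637 = (-1/(30*(-⅔)) - 1/102*(-⅔)) + 26637 = (-1/30*(-3/2) + 1/153) + 26637 = (1/20 + 1/153) + 26637 = 173/3060 + 26637 = 81509393/3060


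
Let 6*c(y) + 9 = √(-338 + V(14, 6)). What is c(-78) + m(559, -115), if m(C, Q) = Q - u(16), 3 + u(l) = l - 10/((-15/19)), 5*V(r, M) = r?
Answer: -853/6 + I*√2095/15 ≈ -142.17 + 3.0514*I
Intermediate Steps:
V(r, M) = r/5
u(l) = 29/3 + l (u(l) = -3 + (l - 10/((-15/19))) = -3 + (l - 10/((-15*1/19))) = -3 + (l - 10/(-15/19)) = -3 + (l - 10*(-19/15)) = -3 + (l + 38/3) = -3 + (38/3 + l) = 29/3 + l)
c(y) = -3/2 + I*√2095/15 (c(y) = -3/2 + √(-338 + (⅕)*14)/6 = -3/2 + √(-338 + 14/5)/6 = -3/2 + √(-1676/5)/6 = -3/2 + (2*I*√2095/5)/6 = -3/2 + I*√2095/15)
m(C, Q) = -77/3 + Q (m(C, Q) = Q - (29/3 + 16) = Q - 1*77/3 = Q - 77/3 = -77/3 + Q)
c(-78) + m(559, -115) = (-3/2 + I*√2095/15) + (-77/3 - 115) = (-3/2 + I*√2095/15) - 422/3 = -853/6 + I*√2095/15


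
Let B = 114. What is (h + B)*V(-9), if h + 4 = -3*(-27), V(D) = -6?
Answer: -1146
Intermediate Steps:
h = 77 (h = -4 - 3*(-27) = -4 + 81 = 77)
(h + B)*V(-9) = (77 + 114)*(-6) = 191*(-6) = -1146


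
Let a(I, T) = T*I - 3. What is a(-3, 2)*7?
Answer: -63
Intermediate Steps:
a(I, T) = -3 + I*T (a(I, T) = I*T - 3 = -3 + I*T)
a(-3, 2)*7 = (-3 - 3*2)*7 = (-3 - 6)*7 = -9*7 = -63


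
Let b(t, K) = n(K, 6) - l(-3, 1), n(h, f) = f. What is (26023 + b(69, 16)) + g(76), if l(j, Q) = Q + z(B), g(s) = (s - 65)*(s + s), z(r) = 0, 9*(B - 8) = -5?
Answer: 27700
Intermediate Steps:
B = 67/9 (B = 8 + (⅑)*(-5) = 8 - 5/9 = 67/9 ≈ 7.4444)
g(s) = 2*s*(-65 + s) (g(s) = (-65 + s)*(2*s) = 2*s*(-65 + s))
l(j, Q) = Q (l(j, Q) = Q + 0 = Q)
b(t, K) = 5 (b(t, K) = 6 - 1*1 = 6 - 1 = 5)
(26023 + b(69, 16)) + g(76) = (26023 + 5) + 2*76*(-65 + 76) = 26028 + 2*76*11 = 26028 + 1672 = 27700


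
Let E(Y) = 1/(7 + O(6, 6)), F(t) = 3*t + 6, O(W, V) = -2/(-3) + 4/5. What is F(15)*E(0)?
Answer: 765/127 ≈ 6.0236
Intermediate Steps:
O(W, V) = 22/15 (O(W, V) = -2*(-1/3) + 4*(1/5) = 2/3 + 4/5 = 22/15)
F(t) = 6 + 3*t
E(Y) = 15/127 (E(Y) = 1/(7 + 22/15) = 1/(127/15) = 15/127)
F(15)*E(0) = (6 + 3*15)*(15/127) = (6 + 45)*(15/127) = 51*(15/127) = 765/127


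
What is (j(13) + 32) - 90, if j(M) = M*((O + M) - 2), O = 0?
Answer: 85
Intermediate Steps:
j(M) = M*(-2 + M) (j(M) = M*((0 + M) - 2) = M*(M - 2) = M*(-2 + M))
(j(13) + 32) - 90 = (13*(-2 + 13) + 32) - 90 = (13*11 + 32) - 90 = (143 + 32) - 90 = 175 - 90 = 85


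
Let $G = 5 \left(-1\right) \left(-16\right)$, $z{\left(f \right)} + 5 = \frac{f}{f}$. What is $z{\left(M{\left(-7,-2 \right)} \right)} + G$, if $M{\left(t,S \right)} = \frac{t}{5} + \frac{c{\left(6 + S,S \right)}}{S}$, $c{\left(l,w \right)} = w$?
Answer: $76$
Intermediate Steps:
$M{\left(t,S \right)} = 1 + \frac{t}{5}$ ($M{\left(t,S \right)} = \frac{t}{5} + \frac{S}{S} = t \frac{1}{5} + 1 = \frac{t}{5} + 1 = 1 + \frac{t}{5}$)
$z{\left(f \right)} = -4$ ($z{\left(f \right)} = -5 + \frac{f}{f} = -5 + 1 = -4$)
$G = 80$ ($G = \left(-5\right) \left(-16\right) = 80$)
$z{\left(M{\left(-7,-2 \right)} \right)} + G = -4 + 80 = 76$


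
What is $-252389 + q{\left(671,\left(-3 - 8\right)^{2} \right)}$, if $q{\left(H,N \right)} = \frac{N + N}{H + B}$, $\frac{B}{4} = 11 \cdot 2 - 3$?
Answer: $- \frac{188534341}{747} \approx -2.5239 \cdot 10^{5}$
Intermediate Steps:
$B = 76$ ($B = 4 \left(11 \cdot 2 - 3\right) = 4 \left(22 - 3\right) = 4 \cdot 19 = 76$)
$q{\left(H,N \right)} = \frac{2 N}{76 + H}$ ($q{\left(H,N \right)} = \frac{N + N}{H + 76} = \frac{2 N}{76 + H}$)
$-252389 + q{\left(671,\left(-3 - 8\right)^{2} \right)} = -252389 + \frac{2 \left(-3 - 8\right)^{2}}{76 + 671} = -252389 + \frac{2 \left(-11\right)^{2}}{747} = -252389 + 2 \cdot 121 \cdot \frac{1}{747} = -252389 + \frac{242}{747} = - \frac{188534341}{747}$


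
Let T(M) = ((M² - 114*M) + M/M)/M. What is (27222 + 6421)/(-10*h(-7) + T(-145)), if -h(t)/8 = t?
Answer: -4878235/118756 ≈ -41.078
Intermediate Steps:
h(t) = -8*t
T(M) = (1 + M² - 114*M)/M (T(M) = ((M² - 114*M) + 1)/M = (1 + M² - 114*M)/M)
(27222 + 6421)/(-10*h(-7) + T(-145)) = (27222 + 6421)/(-(-80)*(-7) + (-114 - 145 + 1/(-145))) = 33643/(-10*56 + (-114 - 145 - 1/145)) = 33643/(-560 - 37556/145) = 33643/(-118756/145) = 33643*(-145/118756) = -4878235/118756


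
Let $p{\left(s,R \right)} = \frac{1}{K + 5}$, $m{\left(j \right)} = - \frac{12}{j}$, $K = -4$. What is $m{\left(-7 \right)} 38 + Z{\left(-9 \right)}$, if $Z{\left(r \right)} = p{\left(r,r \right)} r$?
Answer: $\frac{393}{7} \approx 56.143$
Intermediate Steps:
$p{\left(s,R \right)} = 1$ ($p{\left(s,R \right)} = \frac{1}{-4 + 5} = 1^{-1} = 1$)
$Z{\left(r \right)} = r$ ($Z{\left(r \right)} = 1 r = r$)
$m{\left(-7 \right)} 38 + Z{\left(-9 \right)} = - \frac{12}{-7} \cdot 38 - 9 = \left(-12\right) \left(- \frac{1}{7}\right) 38 - 9 = \frac{12}{7} \cdot 38 - 9 = \frac{456}{7} - 9 = \frac{393}{7}$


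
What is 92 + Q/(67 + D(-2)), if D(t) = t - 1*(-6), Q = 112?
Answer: 6644/71 ≈ 93.578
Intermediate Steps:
D(t) = 6 + t (D(t) = t + 6 = 6 + t)
92 + Q/(67 + D(-2)) = 92 + 112/(67 + (6 - 2)) = 92 + 112/(67 + 4) = 92 + 112/71 = 6644/71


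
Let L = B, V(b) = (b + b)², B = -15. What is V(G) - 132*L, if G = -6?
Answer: 2124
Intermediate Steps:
V(b) = 4*b² (V(b) = (2*b)² = 4*b²)
L = -15
V(G) - 132*L = 4*(-6)² - 132*(-15) = 4*36 + 1980 = 144 + 1980 = 2124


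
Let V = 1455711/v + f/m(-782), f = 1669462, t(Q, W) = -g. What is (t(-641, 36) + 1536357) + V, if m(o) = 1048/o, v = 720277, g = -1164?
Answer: 55066048554919/188712574 ≈ 2.9180e+5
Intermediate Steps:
t(Q, W) = 1164 (t(Q, W) = -1*(-1164) = 1164)
V = -235083496934135/188712574 (V = 1455711/720277 + 1669462/((1048/(-782))) = 1455711*(1/720277) + 1669462/((1048*(-1/782))) = 1455711/720277 + 1669462/(-524/391) = 1455711/720277 + 1669462*(-391/524) = 1455711/720277 - 326379821/262 = -235083496934135/188712574 ≈ -1.2457e+6)
(t(-641, 36) + 1536357) + V = (1164 + 1536357) - 235083496934135/188712574 = 1537521 - 235083496934135/188712574 = 55066048554919/188712574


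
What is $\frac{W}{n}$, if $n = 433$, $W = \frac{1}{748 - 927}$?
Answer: $- \frac{1}{77507} \approx -1.2902 \cdot 10^{-5}$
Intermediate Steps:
$W = - \frac{1}{179}$ ($W = \frac{1}{-179} = - \frac{1}{179} \approx -0.0055866$)
$\frac{W}{n} = - \frac{1}{179 \cdot 433} = \left(- \frac{1}{179}\right) \frac{1}{433} = - \frac{1}{77507}$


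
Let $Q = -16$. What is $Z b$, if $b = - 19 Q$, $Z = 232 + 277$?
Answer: $154736$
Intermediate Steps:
$Z = 509$
$b = 304$ ($b = \left(-19\right) \left(-16\right) = 304$)
$Z b = 509 \cdot 304 = 154736$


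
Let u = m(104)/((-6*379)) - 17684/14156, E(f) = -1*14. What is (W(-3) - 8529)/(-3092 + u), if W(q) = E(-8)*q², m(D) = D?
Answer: 34826361165/12446933261 ≈ 2.7980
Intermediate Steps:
E(f) = -14
u = -5210705/4023843 (u = 104/((-6*379)) - 17684/14156 = 104/(-2274) - 17684*1/14156 = 104*(-1/2274) - 4421/3539 = -52/1137 - 4421/3539 = -5210705/4023843 ≈ -1.2950)
W(q) = -14*q²
(W(-3) - 8529)/(-3092 + u) = (-14*(-3)² - 8529)/(-3092 - 5210705/4023843) = (-14*9 - 8529)/(-12446933261/4023843) = (-126 - 8529)*(-4023843/12446933261) = -8655*(-4023843/12446933261) = 34826361165/12446933261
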